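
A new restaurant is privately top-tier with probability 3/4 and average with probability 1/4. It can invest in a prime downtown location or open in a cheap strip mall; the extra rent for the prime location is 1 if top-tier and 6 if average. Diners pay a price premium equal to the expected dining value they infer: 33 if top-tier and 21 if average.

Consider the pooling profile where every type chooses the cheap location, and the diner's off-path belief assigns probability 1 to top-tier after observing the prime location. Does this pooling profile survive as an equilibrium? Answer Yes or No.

On path, the diner holds the prior and pays 3/4·33 + 1/4·21 = 30. Off path (the prime location), believing top-tier, it pays 33.
top-tier: the cheap location nets 30; the prime location nets 33 − 1 = 32. top-tier would deviate.
average: the cheap location nets 30; the prime location nets 33 − 6 = 27. average stays.
A type deviates, so pooling fails.

No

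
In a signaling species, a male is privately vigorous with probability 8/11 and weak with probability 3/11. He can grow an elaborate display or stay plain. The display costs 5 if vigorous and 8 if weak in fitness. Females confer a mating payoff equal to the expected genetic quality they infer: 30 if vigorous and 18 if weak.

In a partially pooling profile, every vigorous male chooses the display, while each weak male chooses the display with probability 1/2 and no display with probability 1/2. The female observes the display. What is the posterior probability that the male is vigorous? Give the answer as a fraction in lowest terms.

16/19

P(the display) = (8/11)·1 + (3/11)·(1/2) = 19/22.
By Bayes' rule, P(vigorous | the display) = (8/11) / (19/22) = 16/19.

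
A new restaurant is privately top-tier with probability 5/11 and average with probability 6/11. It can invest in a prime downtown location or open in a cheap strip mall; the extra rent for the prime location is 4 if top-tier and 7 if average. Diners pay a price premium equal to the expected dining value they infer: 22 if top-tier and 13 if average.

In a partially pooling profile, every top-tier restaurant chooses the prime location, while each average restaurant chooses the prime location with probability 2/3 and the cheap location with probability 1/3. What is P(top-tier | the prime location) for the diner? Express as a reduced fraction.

5/9

P(the prime location) = (5/11)·1 + (6/11)·(2/3) = 9/11.
By Bayes' rule, P(top-tier | the prime location) = (5/11) / (9/11) = 5/9.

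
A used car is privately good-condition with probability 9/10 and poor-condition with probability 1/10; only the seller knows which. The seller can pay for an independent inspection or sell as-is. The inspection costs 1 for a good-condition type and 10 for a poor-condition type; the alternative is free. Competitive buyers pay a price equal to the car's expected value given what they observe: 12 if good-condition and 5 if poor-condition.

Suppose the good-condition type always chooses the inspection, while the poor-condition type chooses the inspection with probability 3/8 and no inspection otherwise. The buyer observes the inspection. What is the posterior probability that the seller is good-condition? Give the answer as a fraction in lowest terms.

24/25

P(the inspection) = (9/10)·1 + (1/10)·(3/8) = 15/16.
By Bayes' rule, P(good-condition | the inspection) = (9/10) / (15/16) = 24/25.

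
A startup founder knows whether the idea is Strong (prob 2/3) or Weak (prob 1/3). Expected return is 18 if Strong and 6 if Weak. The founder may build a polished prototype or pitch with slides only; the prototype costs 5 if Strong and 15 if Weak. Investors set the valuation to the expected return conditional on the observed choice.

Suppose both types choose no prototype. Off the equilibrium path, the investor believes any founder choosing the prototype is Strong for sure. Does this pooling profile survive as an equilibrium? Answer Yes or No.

On path, the investor holds the prior and pays 2/3·18 + 1/3·6 = 14. Off path (the prototype), believing Strong, it pays 18.
Strong: no prototype nets 14; the prototype nets 18 − 5 = 13. Strong stays.
Weak: no prototype nets 14; the prototype nets 18 − 15 = 3. Weak stays.
No type deviates, so pooling is sustained.

Yes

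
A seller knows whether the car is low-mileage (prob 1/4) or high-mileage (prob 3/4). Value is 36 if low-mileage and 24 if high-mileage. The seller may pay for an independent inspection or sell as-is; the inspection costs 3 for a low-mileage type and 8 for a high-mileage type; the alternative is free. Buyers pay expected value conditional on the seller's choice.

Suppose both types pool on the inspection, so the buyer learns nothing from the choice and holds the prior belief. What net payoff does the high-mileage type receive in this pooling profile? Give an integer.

19

Pooled price = 1/4·36 + 3/4·24 = 27.
high-mileage pays cost 8 for the inspection, so net payoff = 27 − 8 = 19.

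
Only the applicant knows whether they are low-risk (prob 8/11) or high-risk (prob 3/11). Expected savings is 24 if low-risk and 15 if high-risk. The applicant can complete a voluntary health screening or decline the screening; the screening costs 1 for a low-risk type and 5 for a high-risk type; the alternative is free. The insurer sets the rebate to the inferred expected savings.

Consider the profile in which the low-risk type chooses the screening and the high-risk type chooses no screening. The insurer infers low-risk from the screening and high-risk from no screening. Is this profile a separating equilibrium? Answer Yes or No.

No

Under these beliefs, the screening earns rebate 24 and no screening earns rebate 15.
low-risk: the screening nets 24 − 1 = 23; no screening nets 15. low-risk prefers the screening.
high-risk: the screening nets 24 − 5 = 19; no screening nets 15. high-risk would deviate to the screening.
high-risk has a profitable deviation, so the profile is not an equilibrium.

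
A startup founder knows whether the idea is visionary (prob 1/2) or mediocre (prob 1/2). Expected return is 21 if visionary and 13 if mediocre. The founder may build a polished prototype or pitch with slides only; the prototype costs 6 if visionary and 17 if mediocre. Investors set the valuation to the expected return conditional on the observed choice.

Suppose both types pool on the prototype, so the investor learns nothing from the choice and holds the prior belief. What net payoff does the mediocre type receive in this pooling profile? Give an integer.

Pooled valuation = 1/2·21 + 1/2·13 = 17.
mediocre pays cost 17 for the prototype, so net payoff = 17 − 17 = 0.

0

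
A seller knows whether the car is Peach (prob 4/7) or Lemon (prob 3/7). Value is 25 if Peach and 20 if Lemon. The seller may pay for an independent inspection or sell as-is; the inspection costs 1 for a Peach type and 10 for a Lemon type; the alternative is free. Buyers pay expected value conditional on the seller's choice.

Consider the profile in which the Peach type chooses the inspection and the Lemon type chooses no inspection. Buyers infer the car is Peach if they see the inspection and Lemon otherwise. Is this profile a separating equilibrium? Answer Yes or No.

Under these beliefs, the inspection earns price 25 and no inspection earns price 20.
Peach: the inspection nets 25 − 1 = 24; no inspection nets 20. Peach prefers the inspection.
Lemon: the inspection nets 25 − 10 = 15; no inspection nets 20. Lemon prefers no inspection.
Neither type deviates, so the separating profile is an equilibrium.

Yes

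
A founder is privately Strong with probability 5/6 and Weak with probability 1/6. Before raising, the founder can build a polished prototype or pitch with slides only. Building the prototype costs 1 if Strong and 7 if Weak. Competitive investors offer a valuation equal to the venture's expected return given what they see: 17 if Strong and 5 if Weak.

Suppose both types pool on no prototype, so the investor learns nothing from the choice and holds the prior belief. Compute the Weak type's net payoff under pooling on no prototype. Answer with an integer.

Pooled valuation = 5/6·17 + 1/6·5 = 15.
Weak pays no cost for no prototype, so net payoff = 15.

15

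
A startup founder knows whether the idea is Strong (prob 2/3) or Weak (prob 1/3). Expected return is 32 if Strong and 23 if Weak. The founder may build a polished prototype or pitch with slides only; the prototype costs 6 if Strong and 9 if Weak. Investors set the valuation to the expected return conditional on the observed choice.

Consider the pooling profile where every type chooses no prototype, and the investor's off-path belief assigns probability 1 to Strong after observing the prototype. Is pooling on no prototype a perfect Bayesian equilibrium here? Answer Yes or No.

Yes

On path, the investor holds the prior and pays 2/3·32 + 1/3·23 = 29. Off path (the prototype), believing Strong, it pays 32.
Strong: no prototype nets 29; the prototype nets 32 − 6 = 26. Strong stays.
Weak: no prototype nets 29; the prototype nets 32 − 9 = 23. Weak stays.
No type deviates, so pooling is sustained.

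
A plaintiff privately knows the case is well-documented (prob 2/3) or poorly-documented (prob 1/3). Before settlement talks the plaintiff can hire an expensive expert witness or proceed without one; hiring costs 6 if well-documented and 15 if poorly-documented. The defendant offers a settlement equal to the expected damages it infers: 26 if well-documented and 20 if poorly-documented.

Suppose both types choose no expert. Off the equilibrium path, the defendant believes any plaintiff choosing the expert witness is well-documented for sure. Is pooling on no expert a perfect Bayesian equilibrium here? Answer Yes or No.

On path, the defendant holds the prior and pays 2/3·26 + 1/3·20 = 24. Off path (the expert witness), believing well-documented, it pays 26.
well-documented: no expert nets 24; the expert witness nets 26 − 6 = 20. well-documented stays.
poorly-documented: no expert nets 24; the expert witness nets 26 − 15 = 11. poorly-documented stays.
No type deviates, so pooling is sustained.

Yes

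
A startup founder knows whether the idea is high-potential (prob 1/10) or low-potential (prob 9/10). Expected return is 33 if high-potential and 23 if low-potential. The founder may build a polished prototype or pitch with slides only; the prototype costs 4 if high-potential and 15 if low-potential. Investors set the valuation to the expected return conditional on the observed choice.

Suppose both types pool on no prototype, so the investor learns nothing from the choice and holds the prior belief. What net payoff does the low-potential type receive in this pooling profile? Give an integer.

24

Pooled valuation = 1/10·33 + 9/10·23 = 24.
low-potential pays no cost for no prototype, so net payoff = 24.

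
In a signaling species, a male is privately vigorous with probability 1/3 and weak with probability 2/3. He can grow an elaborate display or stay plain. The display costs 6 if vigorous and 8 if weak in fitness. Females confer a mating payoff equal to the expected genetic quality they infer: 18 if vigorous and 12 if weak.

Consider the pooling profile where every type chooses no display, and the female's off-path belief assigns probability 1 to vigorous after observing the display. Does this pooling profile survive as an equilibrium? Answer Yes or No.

Yes

On path, the female holds the prior and pays 1/3·18 + 2/3·12 = 14. Off path (the display), believing vigorous, it pays 18.
vigorous: no display nets 14; the display nets 18 − 6 = 12. vigorous stays.
weak: no display nets 14; the display nets 18 − 8 = 10. weak stays.
No type deviates, so pooling is sustained.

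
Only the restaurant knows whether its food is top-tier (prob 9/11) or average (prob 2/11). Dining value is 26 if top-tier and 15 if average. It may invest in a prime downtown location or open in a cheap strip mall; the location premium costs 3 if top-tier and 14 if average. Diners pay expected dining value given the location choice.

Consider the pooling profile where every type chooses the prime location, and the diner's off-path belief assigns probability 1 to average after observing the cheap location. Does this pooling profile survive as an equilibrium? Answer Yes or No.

No

On path, the diner holds the prior and pays 9/11·26 + 2/11·15 = 24. Off path (the cheap location), believing average, it pays 15.
top-tier: the prime location nets 24 − 3 = 21; the cheap location nets 15. top-tier stays.
average: the prime location nets 24 − 14 = 10; the cheap location nets 15. average would deviate.
A type deviates, so pooling fails.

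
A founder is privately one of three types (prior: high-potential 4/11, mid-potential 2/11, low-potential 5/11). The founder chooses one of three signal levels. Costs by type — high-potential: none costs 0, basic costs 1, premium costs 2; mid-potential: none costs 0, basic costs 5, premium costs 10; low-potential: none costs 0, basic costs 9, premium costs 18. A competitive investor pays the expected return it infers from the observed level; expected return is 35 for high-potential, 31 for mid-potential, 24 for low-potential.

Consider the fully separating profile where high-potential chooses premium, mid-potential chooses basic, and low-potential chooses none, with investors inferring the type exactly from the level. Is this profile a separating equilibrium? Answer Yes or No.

Separating valuations: premium → 35, basic → 31, none → 24.
high-potential (assigned premium): none: 24 − 0 = 24; basic: 31 − 1 = 30; premium: 35 − 2 = 33. high-potential stays.
mid-potential (assigned basic): none: 24 − 0 = 24; basic: 31 − 5 = 26; premium: 35 − 10 = 25. mid-potential stays.
low-potential (assigned none): none: 24 − 0 = 24; basic: 31 − 9 = 22; premium: 35 − 18 = 17. low-potential stays.
Every type prefers its assigned level; separation holds.

Yes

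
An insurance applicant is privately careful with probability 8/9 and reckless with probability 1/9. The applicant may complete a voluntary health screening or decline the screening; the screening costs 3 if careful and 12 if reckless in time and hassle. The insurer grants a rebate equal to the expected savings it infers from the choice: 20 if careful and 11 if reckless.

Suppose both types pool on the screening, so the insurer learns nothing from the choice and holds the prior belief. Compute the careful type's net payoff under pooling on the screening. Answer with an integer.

16

Pooled rebate = 8/9·20 + 1/9·11 = 19.
careful pays cost 3 for the screening, so net payoff = 19 − 3 = 16.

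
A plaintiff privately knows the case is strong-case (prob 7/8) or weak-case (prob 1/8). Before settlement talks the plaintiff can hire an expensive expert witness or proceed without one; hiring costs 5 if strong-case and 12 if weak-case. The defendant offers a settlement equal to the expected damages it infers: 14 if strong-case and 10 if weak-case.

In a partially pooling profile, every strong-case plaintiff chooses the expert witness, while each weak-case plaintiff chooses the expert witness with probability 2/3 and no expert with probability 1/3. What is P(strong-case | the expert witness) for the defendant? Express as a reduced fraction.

P(the expert witness) = (7/8)·1 + (1/8)·(2/3) = 23/24.
By Bayes' rule, P(strong-case | the expert witness) = (7/8) / (23/24) = 21/23.

21/23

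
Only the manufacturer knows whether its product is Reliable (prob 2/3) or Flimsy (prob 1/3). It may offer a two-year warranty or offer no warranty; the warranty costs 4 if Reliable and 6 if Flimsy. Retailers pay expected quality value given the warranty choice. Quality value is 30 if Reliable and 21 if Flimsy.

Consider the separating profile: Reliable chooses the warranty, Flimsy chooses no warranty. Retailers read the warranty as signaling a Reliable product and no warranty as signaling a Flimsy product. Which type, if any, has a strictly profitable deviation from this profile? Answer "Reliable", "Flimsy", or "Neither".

The warranty pays 30; no warranty pays 21.
Reliable: assigned the warranty, nets 30 − 4 = 26; deviating to no warranty nets 21.
Flimsy: assigned no warranty, nets 21; deviating to the warranty nets 30 − 6 = 24.
The Flimsy type gains 3 by deviating.

Flimsy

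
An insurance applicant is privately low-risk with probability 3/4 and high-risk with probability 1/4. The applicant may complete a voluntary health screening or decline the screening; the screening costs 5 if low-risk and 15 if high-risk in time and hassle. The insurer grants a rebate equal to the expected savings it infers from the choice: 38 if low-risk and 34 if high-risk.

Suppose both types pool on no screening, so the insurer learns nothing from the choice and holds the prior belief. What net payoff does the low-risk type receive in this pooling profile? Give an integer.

Pooled rebate = 3/4·38 + 1/4·34 = 37.
low-risk pays no cost for no screening, so net payoff = 37.

37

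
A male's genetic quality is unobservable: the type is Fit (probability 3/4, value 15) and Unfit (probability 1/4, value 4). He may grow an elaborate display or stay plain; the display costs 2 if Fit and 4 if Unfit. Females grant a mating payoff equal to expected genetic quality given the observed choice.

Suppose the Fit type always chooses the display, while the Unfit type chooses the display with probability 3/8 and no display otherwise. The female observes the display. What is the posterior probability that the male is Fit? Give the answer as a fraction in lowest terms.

P(the display) = (3/4)·1 + (1/4)·(3/8) = 27/32.
By Bayes' rule, P(Fit | the display) = (3/4) / (27/32) = 8/9.

8/9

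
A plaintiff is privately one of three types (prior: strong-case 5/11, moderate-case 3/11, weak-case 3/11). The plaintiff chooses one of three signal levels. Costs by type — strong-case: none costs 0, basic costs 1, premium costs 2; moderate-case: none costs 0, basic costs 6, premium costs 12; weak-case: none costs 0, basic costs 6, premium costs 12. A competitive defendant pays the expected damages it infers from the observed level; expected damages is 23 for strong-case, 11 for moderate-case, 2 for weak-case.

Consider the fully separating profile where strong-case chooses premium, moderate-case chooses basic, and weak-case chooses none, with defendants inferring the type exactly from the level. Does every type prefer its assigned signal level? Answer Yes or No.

No

Separating settlements: premium → 23, basic → 11, none → 2.
strong-case (assigned premium): none: 2 − 0 = 2; basic: 11 − 1 = 10; premium: 23 − 2 = 21. strong-case stays.
moderate-case (assigned basic): none: 2 − 0 = 2; basic: 11 − 6 = 5; premium: 23 − 12 = 11. moderate-case prefers premium.
weak-case (assigned none): none: 2 − 0 = 2; basic: 11 − 6 = 5; premium: 23 − 12 = 11. weak-case prefers premium.
At least one type deviates; the separating profile fails.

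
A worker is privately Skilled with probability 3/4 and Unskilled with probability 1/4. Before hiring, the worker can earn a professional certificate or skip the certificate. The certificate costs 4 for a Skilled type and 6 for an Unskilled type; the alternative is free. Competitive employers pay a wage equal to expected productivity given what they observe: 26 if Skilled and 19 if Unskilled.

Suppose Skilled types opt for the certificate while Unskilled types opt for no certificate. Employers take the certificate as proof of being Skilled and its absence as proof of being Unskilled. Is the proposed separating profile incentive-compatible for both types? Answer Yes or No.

Under these beliefs, the certificate earns wage 26 and no certificate earns wage 19.
Skilled: the certificate nets 26 − 4 = 22; no certificate nets 19. Skilled prefers the certificate.
Unskilled: the certificate nets 26 − 6 = 20; no certificate nets 19. Unskilled would deviate to the certificate.
Unskilled has a profitable deviation, so the profile is not an equilibrium.

No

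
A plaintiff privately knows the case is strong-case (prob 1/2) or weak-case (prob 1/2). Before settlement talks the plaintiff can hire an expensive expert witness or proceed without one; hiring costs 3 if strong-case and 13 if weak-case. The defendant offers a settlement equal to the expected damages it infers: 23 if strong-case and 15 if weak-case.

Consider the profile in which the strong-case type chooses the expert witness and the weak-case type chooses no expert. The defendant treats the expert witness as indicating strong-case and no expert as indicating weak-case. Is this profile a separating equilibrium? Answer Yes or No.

Yes

Under these beliefs, the expert witness earns settlement 23 and no expert earns settlement 15.
strong-case: the expert witness nets 23 − 3 = 20; no expert nets 15. strong-case prefers the expert witness.
weak-case: the expert witness nets 23 − 13 = 10; no expert nets 15. weak-case prefers no expert.
Neither type deviates, so the separating profile is an equilibrium.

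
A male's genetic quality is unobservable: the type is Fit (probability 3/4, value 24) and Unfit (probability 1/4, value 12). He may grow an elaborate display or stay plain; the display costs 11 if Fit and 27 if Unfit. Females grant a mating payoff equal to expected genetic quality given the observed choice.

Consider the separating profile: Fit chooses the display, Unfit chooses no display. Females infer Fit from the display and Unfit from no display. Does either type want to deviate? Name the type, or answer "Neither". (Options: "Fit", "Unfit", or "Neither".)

The display pays 24; no display pays 12.
Fit: assigned the display, nets 24 − 11 = 13; deviating to no display nets 12.
Unfit: assigned no display, nets 12; deviating to the display nets 24 − 27 = -3.
Both types strictly prefer their assigned action; no profitable deviation.

Neither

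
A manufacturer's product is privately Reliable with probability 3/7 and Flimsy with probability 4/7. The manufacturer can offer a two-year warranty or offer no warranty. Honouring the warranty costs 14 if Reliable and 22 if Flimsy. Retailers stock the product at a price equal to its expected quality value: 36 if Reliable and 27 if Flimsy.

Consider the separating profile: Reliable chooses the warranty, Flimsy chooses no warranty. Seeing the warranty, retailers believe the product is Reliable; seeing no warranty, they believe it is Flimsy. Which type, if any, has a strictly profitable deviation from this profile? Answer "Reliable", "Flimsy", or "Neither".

Reliable

The warranty pays 36; no warranty pays 27.
Reliable: assigned the warranty, nets 36 − 14 = 22; deviating to no warranty nets 27.
Flimsy: assigned no warranty, nets 27; deviating to the warranty nets 36 − 22 = 14.
The Reliable type gains 5 by deviating.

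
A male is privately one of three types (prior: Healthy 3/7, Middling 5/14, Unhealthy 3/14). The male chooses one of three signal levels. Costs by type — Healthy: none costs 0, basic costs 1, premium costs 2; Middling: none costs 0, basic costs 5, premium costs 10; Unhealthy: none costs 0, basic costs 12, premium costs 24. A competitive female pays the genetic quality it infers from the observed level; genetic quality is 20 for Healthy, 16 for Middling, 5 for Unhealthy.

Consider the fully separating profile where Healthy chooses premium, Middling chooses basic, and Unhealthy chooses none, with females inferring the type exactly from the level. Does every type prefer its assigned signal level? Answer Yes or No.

Separating mating payoffs: premium → 20, basic → 16, none → 5.
Healthy (assigned premium): none: 5 − 0 = 5; basic: 16 − 1 = 15; premium: 20 − 2 = 18. Healthy stays.
Middling (assigned basic): none: 5 − 0 = 5; basic: 16 − 5 = 11; premium: 20 − 10 = 10. Middling stays.
Unhealthy (assigned none): none: 5 − 0 = 5; basic: 16 − 12 = 4; premium: 20 − 24 = -4. Unhealthy stays.
Every type prefers its assigned level; separation holds.

Yes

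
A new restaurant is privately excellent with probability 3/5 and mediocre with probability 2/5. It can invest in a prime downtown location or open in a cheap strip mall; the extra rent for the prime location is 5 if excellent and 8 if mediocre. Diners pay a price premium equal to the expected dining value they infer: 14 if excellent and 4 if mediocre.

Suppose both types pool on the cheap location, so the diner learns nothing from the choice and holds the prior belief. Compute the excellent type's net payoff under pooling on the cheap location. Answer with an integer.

Pooled price premium = 3/5·14 + 2/5·4 = 10.
excellent pays no cost for the cheap location, so net payoff = 10.

10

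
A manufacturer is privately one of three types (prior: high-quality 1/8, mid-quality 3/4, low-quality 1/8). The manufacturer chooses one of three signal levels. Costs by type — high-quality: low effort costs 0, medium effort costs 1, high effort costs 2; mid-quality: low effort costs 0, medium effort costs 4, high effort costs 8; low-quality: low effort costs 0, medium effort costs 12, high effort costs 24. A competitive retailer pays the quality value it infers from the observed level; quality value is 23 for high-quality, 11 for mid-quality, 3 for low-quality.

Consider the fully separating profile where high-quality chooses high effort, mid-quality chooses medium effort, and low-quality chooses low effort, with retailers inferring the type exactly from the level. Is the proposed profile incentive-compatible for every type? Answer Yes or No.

No

Separating prices: high effort → 23, medium effort → 11, low effort → 3.
high-quality (assigned high effort): low effort: 3 − 0 = 3; medium effort: 11 − 1 = 10; high effort: 23 − 2 = 21. high-quality stays.
mid-quality (assigned medium effort): low effort: 3 − 0 = 3; medium effort: 11 − 4 = 7; high effort: 23 − 8 = 15. mid-quality prefers high effort.
low-quality (assigned low effort): low effort: 3 − 0 = 3; medium effort: 11 − 12 = -1; high effort: 23 − 24 = -1. low-quality stays.
At least one type deviates; the separating profile fails.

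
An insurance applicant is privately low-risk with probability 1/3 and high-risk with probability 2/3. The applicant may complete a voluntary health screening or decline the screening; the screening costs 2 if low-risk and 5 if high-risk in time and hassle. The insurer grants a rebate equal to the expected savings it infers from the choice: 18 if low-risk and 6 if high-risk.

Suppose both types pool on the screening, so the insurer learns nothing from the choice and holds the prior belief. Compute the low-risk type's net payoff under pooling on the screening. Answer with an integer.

Pooled rebate = 1/3·18 + 2/3·6 = 10.
low-risk pays cost 2 for the screening, so net payoff = 10 − 2 = 8.

8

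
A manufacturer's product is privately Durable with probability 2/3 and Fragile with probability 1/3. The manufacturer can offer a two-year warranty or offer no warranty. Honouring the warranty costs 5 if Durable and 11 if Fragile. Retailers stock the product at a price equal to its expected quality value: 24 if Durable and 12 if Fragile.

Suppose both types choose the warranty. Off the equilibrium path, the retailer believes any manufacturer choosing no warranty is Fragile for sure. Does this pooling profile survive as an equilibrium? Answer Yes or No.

On path, the retailer holds the prior and pays 2/3·24 + 1/3·12 = 20. Off path (no warranty), believing Fragile, it pays 12.
Durable: the warranty nets 20 − 5 = 15; no warranty nets 12. Durable stays.
Fragile: the warranty nets 20 − 11 = 9; no warranty nets 12. Fragile would deviate.
A type deviates, so pooling fails.

No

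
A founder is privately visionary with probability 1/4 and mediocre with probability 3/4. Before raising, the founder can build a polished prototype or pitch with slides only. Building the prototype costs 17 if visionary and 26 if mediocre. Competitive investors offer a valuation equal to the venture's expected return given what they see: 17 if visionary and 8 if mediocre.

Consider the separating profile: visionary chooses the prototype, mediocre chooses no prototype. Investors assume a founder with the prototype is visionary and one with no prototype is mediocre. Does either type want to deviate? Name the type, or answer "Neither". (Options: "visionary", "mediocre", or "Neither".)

The prototype pays 17; no prototype pays 8.
visionary: assigned the prototype, nets 17 − 17 = 0; deviating to no prototype nets 8.
mediocre: assigned no prototype, nets 8; deviating to the prototype nets 17 − 26 = -9.
The visionary type gains 8 by deviating.

visionary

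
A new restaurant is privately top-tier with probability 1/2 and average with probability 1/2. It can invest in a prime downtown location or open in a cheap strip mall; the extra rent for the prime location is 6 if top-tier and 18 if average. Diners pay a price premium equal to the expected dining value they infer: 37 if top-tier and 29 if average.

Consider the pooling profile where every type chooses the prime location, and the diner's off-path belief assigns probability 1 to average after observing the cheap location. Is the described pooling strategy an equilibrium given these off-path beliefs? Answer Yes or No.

On path, the diner holds the prior and pays 1/2·37 + 1/2·29 = 33. Off path (the cheap location), believing average, it pays 29.
top-tier: the prime location nets 33 − 6 = 27; the cheap location nets 29. top-tier would deviate.
average: the prime location nets 33 − 18 = 15; the cheap location nets 29. average would deviate.
A type deviates, so pooling fails.

No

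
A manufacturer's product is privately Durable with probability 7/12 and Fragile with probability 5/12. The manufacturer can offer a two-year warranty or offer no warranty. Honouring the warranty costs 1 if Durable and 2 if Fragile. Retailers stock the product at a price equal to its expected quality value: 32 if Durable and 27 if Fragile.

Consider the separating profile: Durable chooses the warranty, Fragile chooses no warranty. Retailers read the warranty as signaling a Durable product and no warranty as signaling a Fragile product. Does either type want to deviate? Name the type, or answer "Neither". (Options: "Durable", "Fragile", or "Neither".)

The warranty pays 32; no warranty pays 27.
Durable: assigned the warranty, nets 32 − 1 = 31; deviating to no warranty nets 27.
Fragile: assigned no warranty, nets 27; deviating to the warranty nets 32 − 2 = 30.
The Fragile type gains 3 by deviating.

Fragile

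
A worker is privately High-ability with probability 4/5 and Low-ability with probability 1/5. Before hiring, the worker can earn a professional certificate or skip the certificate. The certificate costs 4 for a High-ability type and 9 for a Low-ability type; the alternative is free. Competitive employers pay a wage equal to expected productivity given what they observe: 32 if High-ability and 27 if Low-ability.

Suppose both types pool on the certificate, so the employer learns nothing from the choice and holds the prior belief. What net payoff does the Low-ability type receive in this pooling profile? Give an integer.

Pooled wage = 4/5·32 + 1/5·27 = 31.
Low-ability pays cost 9 for the certificate, so net payoff = 31 − 9 = 22.

22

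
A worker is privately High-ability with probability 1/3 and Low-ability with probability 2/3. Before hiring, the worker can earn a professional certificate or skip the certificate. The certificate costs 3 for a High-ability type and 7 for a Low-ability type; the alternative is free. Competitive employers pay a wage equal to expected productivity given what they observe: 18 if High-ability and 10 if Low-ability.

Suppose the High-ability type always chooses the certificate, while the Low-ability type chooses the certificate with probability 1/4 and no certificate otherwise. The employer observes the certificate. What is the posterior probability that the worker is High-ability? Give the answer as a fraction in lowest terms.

2/3

P(the certificate) = (1/3)·1 + (2/3)·(1/4) = 1/2.
By Bayes' rule, P(High-ability | the certificate) = (1/3) / (1/2) = 2/3.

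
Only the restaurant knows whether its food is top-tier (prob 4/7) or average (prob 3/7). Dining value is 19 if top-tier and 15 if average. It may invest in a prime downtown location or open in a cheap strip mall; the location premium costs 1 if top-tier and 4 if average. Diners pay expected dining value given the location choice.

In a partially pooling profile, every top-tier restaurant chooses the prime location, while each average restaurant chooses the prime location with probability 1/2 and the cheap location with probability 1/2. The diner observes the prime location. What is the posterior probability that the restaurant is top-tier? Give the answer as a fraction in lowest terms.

8/11

P(the prime location) = (4/7)·1 + (3/7)·(1/2) = 11/14.
By Bayes' rule, P(top-tier | the prime location) = (4/7) / (11/14) = 8/11.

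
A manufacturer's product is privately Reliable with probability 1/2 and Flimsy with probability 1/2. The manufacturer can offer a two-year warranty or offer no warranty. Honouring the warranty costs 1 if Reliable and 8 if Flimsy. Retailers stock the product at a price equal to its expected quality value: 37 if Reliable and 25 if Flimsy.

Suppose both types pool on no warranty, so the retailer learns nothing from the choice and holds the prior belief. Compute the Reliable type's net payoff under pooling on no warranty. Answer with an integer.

31

Pooled price = 1/2·37 + 1/2·25 = 31.
Reliable pays no cost for no warranty, so net payoff = 31.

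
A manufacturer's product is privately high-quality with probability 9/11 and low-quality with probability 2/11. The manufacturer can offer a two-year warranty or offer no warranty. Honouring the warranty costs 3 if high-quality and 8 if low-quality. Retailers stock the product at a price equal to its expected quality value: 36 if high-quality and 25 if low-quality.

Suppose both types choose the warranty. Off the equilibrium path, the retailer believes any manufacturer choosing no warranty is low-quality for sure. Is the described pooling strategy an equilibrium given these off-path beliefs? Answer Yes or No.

Yes

On path, the retailer holds the prior and pays 9/11·36 + 2/11·25 = 34. Off path (no warranty), believing low-quality, it pays 25.
high-quality: the warranty nets 34 − 3 = 31; no warranty nets 25. high-quality stays.
low-quality: the warranty nets 34 − 8 = 26; no warranty nets 25. low-quality stays.
No type deviates, so pooling is sustained.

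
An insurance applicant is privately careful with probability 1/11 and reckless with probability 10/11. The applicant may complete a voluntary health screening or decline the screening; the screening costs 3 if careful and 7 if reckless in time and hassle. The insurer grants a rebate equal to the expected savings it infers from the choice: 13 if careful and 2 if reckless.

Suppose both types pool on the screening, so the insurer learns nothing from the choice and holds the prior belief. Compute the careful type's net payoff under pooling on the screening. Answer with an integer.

0

Pooled rebate = 1/11·13 + 10/11·2 = 3.
careful pays cost 3 for the screening, so net payoff = 3 − 3 = 0.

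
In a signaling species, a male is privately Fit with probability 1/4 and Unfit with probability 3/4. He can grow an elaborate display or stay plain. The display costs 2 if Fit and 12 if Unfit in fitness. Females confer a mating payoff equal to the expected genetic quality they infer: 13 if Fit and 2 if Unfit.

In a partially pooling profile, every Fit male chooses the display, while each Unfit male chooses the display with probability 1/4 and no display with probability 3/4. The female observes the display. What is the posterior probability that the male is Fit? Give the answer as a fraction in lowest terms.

P(the display) = (1/4)·1 + (3/4)·(1/4) = 7/16.
By Bayes' rule, P(Fit | the display) = (1/4) / (7/16) = 4/7.

4/7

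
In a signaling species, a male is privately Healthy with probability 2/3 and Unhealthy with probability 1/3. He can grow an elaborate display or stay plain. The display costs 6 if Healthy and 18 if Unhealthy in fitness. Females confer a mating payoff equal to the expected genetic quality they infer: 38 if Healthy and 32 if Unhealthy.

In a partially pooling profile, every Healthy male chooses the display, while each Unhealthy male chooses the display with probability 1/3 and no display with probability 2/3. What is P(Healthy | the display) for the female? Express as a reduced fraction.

P(the display) = (2/3)·1 + (1/3)·(1/3) = 7/9.
By Bayes' rule, P(Healthy | the display) = (2/3) / (7/9) = 6/7.

6/7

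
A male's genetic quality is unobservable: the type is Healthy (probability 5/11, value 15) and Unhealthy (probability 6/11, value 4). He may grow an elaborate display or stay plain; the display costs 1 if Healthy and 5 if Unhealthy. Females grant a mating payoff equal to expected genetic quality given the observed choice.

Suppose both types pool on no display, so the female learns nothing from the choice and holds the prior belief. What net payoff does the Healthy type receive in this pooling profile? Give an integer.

Pooled mating payoff = 5/11·15 + 6/11·4 = 9.
Healthy pays no cost for no display, so net payoff = 9.

9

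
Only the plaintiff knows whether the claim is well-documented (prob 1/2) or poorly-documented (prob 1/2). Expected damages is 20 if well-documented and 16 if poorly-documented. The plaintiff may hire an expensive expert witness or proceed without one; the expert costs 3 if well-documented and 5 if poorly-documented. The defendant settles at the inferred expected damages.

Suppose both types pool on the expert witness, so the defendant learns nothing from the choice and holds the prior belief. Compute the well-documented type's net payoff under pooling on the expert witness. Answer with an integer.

Pooled settlement = 1/2·20 + 1/2·16 = 18.
well-documented pays cost 3 for the expert witness, so net payoff = 18 − 3 = 15.

15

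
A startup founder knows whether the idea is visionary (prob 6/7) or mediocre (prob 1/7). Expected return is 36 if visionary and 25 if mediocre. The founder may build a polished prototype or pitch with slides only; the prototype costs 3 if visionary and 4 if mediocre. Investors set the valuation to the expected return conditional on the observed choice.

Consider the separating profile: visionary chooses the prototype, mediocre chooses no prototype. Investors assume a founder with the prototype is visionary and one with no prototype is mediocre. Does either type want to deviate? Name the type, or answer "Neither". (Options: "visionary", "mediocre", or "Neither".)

mediocre

The prototype pays 36; no prototype pays 25.
visionary: assigned the prototype, nets 36 − 3 = 33; deviating to no prototype nets 25.
mediocre: assigned no prototype, nets 25; deviating to the prototype nets 36 − 4 = 32.
The mediocre type gains 7 by deviating.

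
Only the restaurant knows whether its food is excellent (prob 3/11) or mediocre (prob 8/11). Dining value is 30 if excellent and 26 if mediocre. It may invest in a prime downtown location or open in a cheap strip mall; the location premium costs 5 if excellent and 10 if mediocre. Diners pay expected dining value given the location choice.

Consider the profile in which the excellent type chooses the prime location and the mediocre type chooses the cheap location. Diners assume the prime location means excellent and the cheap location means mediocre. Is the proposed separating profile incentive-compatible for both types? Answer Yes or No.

Under these beliefs, the prime location earns price premium 30 and the cheap location earns price premium 26.
excellent: the prime location nets 30 − 5 = 25; the cheap location nets 26. excellent would deviate to the cheap location.
mediocre: the prime location nets 30 − 10 = 20; the cheap location nets 26. mediocre prefers the cheap location.
excellent has a profitable deviation, so the profile is not an equilibrium.

No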